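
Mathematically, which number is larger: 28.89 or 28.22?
28.89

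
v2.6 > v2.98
False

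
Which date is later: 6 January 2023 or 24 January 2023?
24 January 2023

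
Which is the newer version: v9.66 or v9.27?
v9.66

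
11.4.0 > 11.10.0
False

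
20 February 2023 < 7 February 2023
False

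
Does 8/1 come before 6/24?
No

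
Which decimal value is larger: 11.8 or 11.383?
11.8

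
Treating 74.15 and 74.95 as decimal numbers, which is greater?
74.95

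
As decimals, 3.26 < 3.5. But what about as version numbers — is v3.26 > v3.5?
True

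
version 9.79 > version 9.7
True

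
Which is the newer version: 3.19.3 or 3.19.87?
3.19.87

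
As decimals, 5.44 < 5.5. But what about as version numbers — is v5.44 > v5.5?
True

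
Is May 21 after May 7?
Yes. Day 21 comes after day 7 in May — this is a date comparison, not a decimal one (the decimal 5.21 would be smaller than 5.7).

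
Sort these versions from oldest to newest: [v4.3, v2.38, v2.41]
[v2.38, v2.41, v4.3]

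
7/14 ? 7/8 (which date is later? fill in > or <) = >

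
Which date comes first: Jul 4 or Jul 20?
Jul 4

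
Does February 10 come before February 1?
No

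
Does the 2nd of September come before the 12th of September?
Yes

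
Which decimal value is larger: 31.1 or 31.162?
31.162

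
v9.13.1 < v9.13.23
True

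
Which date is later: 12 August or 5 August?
12 August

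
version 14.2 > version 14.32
False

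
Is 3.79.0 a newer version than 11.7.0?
No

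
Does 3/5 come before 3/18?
Yes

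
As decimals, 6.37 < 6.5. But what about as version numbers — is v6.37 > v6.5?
True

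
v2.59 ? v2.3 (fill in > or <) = >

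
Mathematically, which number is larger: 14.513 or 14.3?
14.513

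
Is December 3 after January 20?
Yes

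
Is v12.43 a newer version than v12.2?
Yes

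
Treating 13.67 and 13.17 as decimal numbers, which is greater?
13.67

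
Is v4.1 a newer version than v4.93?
No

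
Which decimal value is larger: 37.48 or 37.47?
37.48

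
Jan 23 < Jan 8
False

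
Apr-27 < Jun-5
True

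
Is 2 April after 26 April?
No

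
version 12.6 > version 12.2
True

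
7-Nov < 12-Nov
True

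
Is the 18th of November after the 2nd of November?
Yes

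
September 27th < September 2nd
False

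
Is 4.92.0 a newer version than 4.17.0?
Yes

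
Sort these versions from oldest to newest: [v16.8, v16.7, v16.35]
[v16.7, v16.8, v16.35]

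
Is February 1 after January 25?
Yes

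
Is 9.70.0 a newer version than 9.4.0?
Yes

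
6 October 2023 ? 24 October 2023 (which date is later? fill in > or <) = <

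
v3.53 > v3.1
True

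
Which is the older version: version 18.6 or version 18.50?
version 18.6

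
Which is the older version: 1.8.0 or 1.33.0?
1.8.0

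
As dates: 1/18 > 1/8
True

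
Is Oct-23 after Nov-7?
No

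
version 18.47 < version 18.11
False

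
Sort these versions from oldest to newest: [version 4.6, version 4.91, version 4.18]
[version 4.6, version 4.18, version 4.91]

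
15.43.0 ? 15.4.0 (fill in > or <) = >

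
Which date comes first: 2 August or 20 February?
20 February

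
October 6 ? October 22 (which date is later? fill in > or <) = <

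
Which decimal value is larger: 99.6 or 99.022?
99.6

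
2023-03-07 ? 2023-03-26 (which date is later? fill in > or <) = <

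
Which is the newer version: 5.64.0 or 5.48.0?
5.64.0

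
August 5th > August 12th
False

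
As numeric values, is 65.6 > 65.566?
True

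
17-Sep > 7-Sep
True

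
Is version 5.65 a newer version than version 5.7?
Yes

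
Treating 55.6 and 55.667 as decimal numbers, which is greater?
55.667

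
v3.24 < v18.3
True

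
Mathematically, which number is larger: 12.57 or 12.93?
12.93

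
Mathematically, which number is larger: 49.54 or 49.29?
49.54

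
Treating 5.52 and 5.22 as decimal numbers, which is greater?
5.52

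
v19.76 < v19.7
False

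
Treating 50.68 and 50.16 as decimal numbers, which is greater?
50.68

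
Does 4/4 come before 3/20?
No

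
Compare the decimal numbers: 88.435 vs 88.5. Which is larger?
88.5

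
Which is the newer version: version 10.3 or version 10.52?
version 10.52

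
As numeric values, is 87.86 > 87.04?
True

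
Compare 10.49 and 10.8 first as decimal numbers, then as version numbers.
As decimals: 10.49 < 10.8. As versions: v10.49 > v10.8 (minor version 49 > 8).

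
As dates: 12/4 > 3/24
True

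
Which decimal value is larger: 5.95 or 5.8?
5.95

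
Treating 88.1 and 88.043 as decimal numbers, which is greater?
88.1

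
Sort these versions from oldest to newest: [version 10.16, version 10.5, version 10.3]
[version 10.3, version 10.5, version 10.16]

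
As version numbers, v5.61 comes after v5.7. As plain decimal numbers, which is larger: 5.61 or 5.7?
5.7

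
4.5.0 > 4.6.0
False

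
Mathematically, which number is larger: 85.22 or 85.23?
85.23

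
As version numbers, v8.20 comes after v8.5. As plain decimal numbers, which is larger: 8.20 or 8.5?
8.5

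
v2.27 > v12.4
False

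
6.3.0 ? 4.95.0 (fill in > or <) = >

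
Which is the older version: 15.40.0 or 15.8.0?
15.8.0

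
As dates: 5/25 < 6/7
True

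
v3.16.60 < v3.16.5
False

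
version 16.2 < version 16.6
True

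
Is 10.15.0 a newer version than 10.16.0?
No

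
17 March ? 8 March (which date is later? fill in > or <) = >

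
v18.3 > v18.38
False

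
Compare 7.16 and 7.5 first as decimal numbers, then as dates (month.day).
As decimals: 7.16 < 7.5. As dates: 7/16 is later than 7/5 (day 16 > day 5).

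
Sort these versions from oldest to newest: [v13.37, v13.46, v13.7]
[v13.7, v13.37, v13.46]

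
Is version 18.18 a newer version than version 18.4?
Yes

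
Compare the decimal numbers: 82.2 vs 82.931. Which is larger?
82.931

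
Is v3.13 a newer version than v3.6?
Yes. Version numbers are compared segment by segment as integers, not as decimals: minor version 13 > 6, so v3.13 > v3.6 (even though the decimal 3.13 < 3.6).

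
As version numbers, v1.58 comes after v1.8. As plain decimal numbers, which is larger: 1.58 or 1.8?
1.8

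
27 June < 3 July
True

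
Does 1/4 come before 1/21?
Yes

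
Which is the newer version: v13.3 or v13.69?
v13.69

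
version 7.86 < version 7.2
False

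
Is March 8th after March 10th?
No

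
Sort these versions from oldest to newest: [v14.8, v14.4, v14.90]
[v14.4, v14.8, v14.90]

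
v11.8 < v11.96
True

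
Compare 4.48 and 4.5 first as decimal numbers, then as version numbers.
As decimals: 4.48 < 4.5. As versions: v4.48 > v4.5 (minor version 48 > 5).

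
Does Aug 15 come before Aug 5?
No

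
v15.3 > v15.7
False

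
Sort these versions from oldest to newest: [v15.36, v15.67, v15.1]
[v15.1, v15.36, v15.67]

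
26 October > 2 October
True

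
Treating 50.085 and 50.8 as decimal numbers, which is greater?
50.8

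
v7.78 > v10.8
False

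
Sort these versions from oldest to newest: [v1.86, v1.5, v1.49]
[v1.5, v1.49, v1.86]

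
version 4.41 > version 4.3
True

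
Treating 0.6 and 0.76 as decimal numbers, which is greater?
0.76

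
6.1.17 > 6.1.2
True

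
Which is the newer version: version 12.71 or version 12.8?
version 12.71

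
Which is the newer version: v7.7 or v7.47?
v7.47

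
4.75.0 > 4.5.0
True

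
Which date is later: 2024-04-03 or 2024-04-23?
2024-04-23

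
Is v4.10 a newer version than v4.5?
Yes. Version numbers are compared segment by segment as integers, not as decimals: minor version 10 > 5, so v4.10 > v4.5 (even though the decimal 4.10 < 4.5).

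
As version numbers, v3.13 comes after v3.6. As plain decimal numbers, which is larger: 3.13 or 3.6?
3.6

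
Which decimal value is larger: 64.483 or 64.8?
64.8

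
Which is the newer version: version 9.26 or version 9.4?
version 9.26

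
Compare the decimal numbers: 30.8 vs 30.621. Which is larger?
30.8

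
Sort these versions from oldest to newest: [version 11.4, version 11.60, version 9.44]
[version 9.44, version 11.4, version 11.60]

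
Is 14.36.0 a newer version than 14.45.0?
No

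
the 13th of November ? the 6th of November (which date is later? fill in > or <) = >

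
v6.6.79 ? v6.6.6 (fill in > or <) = >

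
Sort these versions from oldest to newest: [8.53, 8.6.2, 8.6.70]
[8.6.2, 8.6.70, 8.53]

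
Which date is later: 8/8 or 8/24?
8/24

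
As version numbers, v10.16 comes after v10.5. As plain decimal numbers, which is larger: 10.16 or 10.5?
10.5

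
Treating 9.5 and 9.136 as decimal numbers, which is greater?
9.5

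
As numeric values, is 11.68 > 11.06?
True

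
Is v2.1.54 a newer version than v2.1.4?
Yes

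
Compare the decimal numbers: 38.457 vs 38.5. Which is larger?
38.5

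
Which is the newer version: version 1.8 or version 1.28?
version 1.28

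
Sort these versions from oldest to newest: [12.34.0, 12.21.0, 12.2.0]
[12.2.0, 12.21.0, 12.34.0]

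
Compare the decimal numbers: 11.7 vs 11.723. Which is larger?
11.723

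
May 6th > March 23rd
True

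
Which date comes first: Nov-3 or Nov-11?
Nov-3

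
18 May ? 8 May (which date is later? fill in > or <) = >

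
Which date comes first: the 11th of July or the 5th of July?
the 5th of July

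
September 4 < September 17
True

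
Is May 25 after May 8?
Yes. Day 25 comes after day 8 in May — this is a date comparison, not a decimal one (the decimal 5.25 would be smaller than 5.8).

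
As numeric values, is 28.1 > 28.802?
False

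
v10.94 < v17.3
True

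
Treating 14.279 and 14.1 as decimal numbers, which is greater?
14.279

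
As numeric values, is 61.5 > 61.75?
False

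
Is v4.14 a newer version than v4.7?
Yes. Version numbers are compared segment by segment as integers, not as decimals: minor version 14 > 7, so v4.14 > v4.7 (even though the decimal 4.14 < 4.7).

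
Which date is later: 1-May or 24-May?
24-May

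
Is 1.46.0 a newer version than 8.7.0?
No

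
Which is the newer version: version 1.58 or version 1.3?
version 1.58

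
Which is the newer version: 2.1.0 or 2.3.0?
2.3.0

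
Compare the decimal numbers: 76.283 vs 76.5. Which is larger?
76.5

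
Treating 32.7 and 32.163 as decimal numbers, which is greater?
32.7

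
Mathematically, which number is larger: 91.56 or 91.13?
91.56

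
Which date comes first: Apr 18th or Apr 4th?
Apr 4th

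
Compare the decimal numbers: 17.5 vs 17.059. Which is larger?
17.5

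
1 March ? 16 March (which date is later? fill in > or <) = <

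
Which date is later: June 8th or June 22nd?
June 22nd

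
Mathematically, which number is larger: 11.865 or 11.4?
11.865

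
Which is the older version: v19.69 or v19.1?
v19.1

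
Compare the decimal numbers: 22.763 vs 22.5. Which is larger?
22.763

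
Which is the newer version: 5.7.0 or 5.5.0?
5.7.0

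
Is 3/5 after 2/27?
Yes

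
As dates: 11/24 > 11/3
True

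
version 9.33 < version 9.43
True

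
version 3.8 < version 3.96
True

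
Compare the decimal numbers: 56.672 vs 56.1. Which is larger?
56.672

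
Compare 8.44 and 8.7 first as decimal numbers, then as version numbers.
As decimals: 8.44 < 8.7. As versions: v8.44 > v8.7 (minor version 44 > 7).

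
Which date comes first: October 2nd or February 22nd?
February 22nd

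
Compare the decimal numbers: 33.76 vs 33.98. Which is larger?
33.98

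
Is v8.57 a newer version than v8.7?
Yes. Version numbers are compared segment by segment as integers, not as decimals: minor version 57 > 7, so v8.57 > v8.7 (even though the decimal 8.57 < 8.7).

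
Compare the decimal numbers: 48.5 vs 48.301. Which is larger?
48.5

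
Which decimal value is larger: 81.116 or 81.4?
81.4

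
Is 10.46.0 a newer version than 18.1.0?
No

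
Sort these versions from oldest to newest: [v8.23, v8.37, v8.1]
[v8.1, v8.23, v8.37]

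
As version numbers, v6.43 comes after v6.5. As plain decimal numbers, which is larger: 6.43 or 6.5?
6.5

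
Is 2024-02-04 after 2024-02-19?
No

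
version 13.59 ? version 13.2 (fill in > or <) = >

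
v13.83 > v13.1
True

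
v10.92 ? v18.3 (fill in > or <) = <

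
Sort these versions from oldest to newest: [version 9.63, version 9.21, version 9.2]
[version 9.2, version 9.21, version 9.63]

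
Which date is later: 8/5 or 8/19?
8/19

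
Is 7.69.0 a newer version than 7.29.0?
Yes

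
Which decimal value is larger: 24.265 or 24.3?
24.3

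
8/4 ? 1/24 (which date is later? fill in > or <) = >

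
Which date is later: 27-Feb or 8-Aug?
8-Aug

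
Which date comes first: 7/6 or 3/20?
3/20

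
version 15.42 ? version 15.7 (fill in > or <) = >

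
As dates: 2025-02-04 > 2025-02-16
False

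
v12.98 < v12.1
False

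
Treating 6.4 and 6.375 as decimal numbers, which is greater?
6.4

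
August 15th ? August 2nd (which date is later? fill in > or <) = >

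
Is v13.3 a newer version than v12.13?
Yes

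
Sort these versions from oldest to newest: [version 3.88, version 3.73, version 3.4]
[version 3.4, version 3.73, version 3.88]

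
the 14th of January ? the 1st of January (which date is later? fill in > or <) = >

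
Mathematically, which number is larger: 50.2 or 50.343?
50.343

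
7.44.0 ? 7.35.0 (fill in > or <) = >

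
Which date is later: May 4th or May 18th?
May 18th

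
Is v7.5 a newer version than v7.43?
No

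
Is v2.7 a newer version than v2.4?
Yes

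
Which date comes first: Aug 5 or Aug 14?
Aug 5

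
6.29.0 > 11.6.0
False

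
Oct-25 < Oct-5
False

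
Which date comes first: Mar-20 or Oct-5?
Mar-20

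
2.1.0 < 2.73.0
True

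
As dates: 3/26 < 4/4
True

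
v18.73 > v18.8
True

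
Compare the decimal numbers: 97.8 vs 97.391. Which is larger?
97.8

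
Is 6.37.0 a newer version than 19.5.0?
No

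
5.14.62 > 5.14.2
True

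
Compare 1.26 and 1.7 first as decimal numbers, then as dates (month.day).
As decimals: 1.26 < 1.7. As dates: 1/26 is later than 1/7 (day 26 > day 7).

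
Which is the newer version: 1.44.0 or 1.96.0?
1.96.0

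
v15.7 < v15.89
True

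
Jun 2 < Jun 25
True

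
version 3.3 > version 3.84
False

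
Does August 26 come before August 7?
No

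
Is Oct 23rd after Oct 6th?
Yes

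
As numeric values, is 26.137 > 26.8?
False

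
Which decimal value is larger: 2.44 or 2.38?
2.44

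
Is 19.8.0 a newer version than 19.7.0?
Yes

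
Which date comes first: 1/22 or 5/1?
1/22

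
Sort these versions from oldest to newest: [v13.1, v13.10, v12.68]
[v12.68, v13.1, v13.10]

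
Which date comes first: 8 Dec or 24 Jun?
24 Jun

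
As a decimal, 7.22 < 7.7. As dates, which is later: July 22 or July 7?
July 22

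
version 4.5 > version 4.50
False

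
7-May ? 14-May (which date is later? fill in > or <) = <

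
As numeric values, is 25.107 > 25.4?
False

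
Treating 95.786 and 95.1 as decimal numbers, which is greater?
95.786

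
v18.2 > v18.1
True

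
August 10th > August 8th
True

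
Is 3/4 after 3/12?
No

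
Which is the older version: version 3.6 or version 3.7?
version 3.6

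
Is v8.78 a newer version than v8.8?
Yes. Version numbers are compared segment by segment as integers, not as decimals: minor version 78 > 8, so v8.78 > v8.8 (even though the decimal 8.78 < 8.8).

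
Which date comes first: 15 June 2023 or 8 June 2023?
8 June 2023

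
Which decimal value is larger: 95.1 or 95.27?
95.27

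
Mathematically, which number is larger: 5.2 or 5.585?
5.585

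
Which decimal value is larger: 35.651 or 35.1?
35.651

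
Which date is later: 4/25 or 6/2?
6/2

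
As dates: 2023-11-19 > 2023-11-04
True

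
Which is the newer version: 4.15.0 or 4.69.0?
4.69.0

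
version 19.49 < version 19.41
False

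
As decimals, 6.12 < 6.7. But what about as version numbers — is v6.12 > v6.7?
True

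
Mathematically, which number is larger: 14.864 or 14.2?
14.864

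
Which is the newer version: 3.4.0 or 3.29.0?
3.29.0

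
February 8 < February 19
True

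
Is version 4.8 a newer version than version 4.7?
Yes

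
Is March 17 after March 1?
Yes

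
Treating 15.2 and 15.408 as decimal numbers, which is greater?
15.408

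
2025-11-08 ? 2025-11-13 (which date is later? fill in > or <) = <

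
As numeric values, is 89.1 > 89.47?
False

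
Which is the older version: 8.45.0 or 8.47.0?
8.45.0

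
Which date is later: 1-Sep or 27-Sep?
27-Sep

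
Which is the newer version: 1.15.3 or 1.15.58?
1.15.58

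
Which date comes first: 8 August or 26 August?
8 August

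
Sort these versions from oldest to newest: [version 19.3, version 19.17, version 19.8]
[version 19.3, version 19.8, version 19.17]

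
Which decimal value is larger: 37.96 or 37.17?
37.96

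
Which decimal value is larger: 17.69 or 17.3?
17.69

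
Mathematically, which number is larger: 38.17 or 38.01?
38.17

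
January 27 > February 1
False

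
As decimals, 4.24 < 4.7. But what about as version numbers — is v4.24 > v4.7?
True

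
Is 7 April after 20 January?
Yes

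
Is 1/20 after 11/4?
No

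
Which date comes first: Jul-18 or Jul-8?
Jul-8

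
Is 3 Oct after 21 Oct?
No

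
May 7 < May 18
True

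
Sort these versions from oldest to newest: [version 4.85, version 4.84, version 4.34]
[version 4.34, version 4.84, version 4.85]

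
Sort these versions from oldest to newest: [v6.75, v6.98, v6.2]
[v6.2, v6.75, v6.98]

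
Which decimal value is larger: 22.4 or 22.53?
22.53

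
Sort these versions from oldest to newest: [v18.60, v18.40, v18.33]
[v18.33, v18.40, v18.60]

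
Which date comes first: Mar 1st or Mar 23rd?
Mar 1st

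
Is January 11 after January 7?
Yes. Day 11 comes after day 7 in January — this is a date comparison, not a decimal one (the decimal 1.11 would be smaller than 1.7).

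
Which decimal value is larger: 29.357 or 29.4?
29.4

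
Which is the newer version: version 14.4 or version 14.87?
version 14.87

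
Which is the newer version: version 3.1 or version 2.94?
version 3.1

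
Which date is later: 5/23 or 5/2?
5/23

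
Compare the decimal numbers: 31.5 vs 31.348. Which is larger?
31.5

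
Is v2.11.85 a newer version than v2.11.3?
Yes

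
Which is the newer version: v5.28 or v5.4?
v5.28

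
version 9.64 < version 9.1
False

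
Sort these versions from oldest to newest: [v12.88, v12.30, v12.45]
[v12.30, v12.45, v12.88]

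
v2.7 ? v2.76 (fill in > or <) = <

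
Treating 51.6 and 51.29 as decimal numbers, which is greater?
51.6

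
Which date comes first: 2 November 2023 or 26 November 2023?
2 November 2023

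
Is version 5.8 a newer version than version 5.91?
No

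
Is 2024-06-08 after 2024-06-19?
No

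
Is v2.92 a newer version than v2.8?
Yes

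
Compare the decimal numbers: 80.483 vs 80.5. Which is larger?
80.5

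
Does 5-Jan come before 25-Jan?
Yes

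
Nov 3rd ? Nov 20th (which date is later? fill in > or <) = <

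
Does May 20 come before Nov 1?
Yes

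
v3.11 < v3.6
False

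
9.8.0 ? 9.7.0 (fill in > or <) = >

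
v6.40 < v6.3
False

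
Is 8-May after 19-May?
No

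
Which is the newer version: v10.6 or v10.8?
v10.8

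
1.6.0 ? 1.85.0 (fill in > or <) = <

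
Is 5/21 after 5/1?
Yes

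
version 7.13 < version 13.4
True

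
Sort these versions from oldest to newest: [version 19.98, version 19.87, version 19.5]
[version 19.5, version 19.87, version 19.98]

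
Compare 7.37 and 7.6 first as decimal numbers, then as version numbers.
As decimals: 7.37 < 7.6. As versions: v7.37 > v7.6 (minor version 37 > 6).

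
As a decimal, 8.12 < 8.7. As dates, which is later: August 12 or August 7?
August 12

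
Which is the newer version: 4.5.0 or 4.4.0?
4.5.0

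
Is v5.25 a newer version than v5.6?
Yes. Version numbers are compared segment by segment as integers, not as decimals: minor version 25 > 6, so v5.25 > v5.6 (even though the decimal 5.25 < 5.6).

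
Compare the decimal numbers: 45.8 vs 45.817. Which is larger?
45.817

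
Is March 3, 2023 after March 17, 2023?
No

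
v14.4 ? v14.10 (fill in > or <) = <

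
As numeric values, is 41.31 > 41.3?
True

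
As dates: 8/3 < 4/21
False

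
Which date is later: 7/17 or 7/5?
7/17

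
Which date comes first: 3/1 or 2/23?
2/23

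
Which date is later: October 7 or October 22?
October 22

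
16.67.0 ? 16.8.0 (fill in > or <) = >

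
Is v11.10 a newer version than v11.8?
Yes. Version numbers are compared segment by segment as integers, not as decimals: minor version 10 > 8, so v11.10 > v11.8 (even though the decimal 11.10 < 11.8).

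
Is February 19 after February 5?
Yes. Day 19 comes after day 5 in February — this is a date comparison, not a decimal one (the decimal 2.19 would be smaller than 2.5).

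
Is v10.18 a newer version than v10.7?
Yes. Version numbers are compared segment by segment as integers, not as decimals: minor version 18 > 7, so v10.18 > v10.7 (even though the decimal 10.18 < 10.7).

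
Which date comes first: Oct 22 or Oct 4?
Oct 4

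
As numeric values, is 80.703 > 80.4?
True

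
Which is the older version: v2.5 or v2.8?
v2.5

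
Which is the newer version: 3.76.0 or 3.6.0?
3.76.0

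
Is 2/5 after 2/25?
No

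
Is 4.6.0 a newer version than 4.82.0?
No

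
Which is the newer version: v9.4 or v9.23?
v9.23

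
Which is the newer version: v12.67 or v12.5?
v12.67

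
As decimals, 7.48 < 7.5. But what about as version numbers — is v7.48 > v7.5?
True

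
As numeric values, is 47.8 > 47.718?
True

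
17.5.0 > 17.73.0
False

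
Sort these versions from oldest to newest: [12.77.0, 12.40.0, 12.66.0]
[12.40.0, 12.66.0, 12.77.0]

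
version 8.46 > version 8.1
True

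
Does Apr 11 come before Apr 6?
No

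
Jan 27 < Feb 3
True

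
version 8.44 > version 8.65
False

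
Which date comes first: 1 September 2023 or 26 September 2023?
1 September 2023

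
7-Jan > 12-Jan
False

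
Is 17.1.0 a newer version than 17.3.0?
No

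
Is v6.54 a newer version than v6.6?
Yes. Version numbers are compared segment by segment as integers, not as decimals: minor version 54 > 6, so v6.54 > v6.6 (even though the decimal 6.54 < 6.6).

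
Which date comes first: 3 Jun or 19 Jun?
3 Jun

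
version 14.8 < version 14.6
False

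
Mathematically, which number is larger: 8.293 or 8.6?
8.6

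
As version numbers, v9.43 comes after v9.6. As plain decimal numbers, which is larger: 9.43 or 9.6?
9.6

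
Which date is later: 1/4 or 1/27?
1/27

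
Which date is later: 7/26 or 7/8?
7/26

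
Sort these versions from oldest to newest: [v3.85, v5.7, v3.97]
[v3.85, v3.97, v5.7]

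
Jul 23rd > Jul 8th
True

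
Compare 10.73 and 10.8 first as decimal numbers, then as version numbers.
As decimals: 10.73 < 10.8. As versions: v10.73 > v10.8 (minor version 73 > 8).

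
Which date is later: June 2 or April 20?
June 2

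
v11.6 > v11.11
False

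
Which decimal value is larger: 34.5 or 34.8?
34.8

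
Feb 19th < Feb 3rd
False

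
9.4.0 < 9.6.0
True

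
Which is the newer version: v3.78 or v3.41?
v3.78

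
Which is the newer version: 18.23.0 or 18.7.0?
18.23.0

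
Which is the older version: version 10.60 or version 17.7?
version 10.60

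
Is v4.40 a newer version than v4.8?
Yes. Version numbers are compared segment by segment as integers, not as decimals: minor version 40 > 8, so v4.40 > v4.8 (even though the decimal 4.40 < 4.8).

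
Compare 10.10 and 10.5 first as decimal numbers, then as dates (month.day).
As decimals: 10.10 < 10.5. As dates: 10/10 is later than 10/5 (day 10 > day 5).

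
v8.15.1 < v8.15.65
True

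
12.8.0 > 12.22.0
False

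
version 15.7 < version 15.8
True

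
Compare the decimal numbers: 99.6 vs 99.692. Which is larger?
99.692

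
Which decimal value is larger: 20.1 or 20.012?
20.1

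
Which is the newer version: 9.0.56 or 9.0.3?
9.0.56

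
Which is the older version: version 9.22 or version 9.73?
version 9.22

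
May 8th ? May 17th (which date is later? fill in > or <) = <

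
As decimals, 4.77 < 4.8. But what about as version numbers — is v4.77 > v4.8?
True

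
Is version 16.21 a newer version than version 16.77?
No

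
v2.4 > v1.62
True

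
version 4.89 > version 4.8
True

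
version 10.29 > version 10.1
True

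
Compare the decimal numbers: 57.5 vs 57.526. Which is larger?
57.526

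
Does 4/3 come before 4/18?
Yes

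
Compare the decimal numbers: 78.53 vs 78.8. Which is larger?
78.8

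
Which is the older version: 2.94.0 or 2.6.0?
2.6.0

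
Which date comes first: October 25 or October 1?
October 1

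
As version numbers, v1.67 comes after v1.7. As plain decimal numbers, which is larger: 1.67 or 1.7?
1.7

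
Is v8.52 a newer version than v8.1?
Yes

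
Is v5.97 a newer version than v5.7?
Yes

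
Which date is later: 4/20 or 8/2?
8/2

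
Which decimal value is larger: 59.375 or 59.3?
59.375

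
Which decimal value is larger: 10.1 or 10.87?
10.87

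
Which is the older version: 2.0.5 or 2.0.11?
2.0.5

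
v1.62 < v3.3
True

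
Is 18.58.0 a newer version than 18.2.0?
Yes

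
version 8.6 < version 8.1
False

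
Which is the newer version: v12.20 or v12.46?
v12.46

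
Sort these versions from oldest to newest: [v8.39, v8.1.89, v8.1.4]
[v8.1.4, v8.1.89, v8.39]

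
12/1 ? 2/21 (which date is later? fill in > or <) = >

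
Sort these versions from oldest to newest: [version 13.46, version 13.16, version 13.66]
[version 13.16, version 13.46, version 13.66]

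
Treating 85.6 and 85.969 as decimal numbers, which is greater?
85.969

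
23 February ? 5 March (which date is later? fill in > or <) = <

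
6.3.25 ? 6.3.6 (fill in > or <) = >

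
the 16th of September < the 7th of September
False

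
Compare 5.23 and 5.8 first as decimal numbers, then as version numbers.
As decimals: 5.23 < 5.8. As versions: v5.23 > v5.8 (minor version 23 > 8).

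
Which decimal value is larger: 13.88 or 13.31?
13.88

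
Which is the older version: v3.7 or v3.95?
v3.7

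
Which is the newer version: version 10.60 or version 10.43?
version 10.60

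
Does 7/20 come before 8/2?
Yes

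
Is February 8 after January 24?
Yes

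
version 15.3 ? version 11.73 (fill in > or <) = >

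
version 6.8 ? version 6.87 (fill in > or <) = <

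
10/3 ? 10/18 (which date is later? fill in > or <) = <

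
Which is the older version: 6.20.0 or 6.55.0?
6.20.0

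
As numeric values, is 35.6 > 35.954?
False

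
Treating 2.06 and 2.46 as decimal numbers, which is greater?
2.46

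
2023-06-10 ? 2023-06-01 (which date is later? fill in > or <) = >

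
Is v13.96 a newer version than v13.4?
Yes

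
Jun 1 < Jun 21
True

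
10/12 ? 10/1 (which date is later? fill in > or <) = >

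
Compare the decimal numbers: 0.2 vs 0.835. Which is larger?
0.835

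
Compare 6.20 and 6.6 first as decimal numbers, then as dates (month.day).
As decimals: 6.20 < 6.6. As dates: 6/20 is later than 6/6 (day 20 > day 6).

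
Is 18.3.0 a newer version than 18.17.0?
No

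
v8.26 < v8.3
False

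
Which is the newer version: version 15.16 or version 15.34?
version 15.34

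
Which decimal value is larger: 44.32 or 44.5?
44.5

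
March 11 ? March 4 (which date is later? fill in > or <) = >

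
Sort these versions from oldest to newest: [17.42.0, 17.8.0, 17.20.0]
[17.8.0, 17.20.0, 17.42.0]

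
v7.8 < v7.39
True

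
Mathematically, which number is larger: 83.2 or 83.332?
83.332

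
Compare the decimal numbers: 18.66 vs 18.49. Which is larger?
18.66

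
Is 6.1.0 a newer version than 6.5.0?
No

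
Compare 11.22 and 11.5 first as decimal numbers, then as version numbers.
As decimals: 11.22 < 11.5. As versions: v11.22 > v11.5 (minor version 22 > 5).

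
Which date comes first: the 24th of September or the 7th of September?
the 7th of September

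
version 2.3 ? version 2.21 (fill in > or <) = <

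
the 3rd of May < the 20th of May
True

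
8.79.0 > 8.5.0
True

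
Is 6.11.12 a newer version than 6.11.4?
Yes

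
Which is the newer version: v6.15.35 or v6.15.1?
v6.15.35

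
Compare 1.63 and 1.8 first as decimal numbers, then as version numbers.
As decimals: 1.63 < 1.8. As versions: v1.63 > v1.8 (minor version 63 > 8).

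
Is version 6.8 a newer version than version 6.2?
Yes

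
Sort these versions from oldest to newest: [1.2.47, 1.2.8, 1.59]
[1.2.8, 1.2.47, 1.59]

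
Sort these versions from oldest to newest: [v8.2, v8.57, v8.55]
[v8.2, v8.55, v8.57]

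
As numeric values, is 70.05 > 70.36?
False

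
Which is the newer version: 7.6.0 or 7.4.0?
7.6.0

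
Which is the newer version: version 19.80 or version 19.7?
version 19.80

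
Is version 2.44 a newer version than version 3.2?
No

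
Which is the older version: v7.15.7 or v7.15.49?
v7.15.7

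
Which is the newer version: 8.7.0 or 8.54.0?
8.54.0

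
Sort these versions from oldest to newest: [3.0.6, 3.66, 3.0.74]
[3.0.6, 3.0.74, 3.66]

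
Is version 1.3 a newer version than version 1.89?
No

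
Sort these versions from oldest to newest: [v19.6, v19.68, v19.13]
[v19.6, v19.13, v19.68]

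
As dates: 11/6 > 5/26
True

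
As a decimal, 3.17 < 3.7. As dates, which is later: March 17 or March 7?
March 17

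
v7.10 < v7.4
False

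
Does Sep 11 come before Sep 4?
No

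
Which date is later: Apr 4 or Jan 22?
Apr 4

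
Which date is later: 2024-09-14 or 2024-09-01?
2024-09-14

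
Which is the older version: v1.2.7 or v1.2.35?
v1.2.7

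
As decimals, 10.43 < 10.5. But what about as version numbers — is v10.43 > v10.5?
True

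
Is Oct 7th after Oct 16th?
No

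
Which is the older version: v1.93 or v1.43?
v1.43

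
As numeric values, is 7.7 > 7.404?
True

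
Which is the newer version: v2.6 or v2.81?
v2.81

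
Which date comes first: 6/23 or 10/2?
6/23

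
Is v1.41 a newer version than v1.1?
Yes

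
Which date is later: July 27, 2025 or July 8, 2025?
July 27, 2025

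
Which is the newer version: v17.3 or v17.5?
v17.5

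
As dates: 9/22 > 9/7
True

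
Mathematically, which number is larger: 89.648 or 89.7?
89.7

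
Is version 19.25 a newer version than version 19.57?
No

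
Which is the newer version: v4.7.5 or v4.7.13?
v4.7.13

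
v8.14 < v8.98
True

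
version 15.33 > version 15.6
True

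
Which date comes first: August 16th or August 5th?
August 5th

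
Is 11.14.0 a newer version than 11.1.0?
Yes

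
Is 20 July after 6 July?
Yes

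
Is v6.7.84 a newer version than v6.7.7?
Yes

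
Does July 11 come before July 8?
No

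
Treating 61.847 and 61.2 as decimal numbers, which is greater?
61.847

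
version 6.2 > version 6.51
False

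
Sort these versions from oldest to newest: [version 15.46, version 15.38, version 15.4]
[version 15.4, version 15.38, version 15.46]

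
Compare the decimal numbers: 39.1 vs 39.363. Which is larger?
39.363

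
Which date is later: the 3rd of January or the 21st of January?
the 21st of January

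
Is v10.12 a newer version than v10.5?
Yes. Version numbers are compared segment by segment as integers, not as decimals: minor version 12 > 5, so v10.12 > v10.5 (even though the decimal 10.12 < 10.5).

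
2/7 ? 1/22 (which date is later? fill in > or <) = >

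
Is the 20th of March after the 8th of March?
Yes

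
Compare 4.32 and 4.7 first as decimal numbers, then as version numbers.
As decimals: 4.32 < 4.7. As versions: v4.32 > v4.7 (minor version 32 > 7).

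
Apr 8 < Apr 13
True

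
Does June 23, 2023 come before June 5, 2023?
No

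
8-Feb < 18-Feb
True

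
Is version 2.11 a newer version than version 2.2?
Yes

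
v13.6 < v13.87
True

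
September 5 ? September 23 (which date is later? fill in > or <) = <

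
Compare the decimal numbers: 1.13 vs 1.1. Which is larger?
1.13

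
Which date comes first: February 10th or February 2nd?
February 2nd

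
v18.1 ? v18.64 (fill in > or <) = <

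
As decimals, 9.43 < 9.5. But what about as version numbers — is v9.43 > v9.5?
True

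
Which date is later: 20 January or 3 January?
20 January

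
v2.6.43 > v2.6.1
True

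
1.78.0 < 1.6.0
False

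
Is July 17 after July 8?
Yes. Day 17 comes after day 8 in July — this is a date comparison, not a decimal one (the decimal 7.17 would be smaller than 7.8).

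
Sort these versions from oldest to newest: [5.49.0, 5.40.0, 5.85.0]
[5.40.0, 5.49.0, 5.85.0]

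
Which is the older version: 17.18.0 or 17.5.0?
17.5.0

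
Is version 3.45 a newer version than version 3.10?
Yes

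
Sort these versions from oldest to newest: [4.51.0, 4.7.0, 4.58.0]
[4.7.0, 4.51.0, 4.58.0]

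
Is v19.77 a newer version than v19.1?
Yes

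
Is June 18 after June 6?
Yes. Day 18 comes after day 6 in June — this is a date comparison, not a decimal one (the decimal 6.18 would be smaller than 6.6).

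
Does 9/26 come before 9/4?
No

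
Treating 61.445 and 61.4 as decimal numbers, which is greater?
61.445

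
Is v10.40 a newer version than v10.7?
Yes. Version numbers are compared segment by segment as integers, not as decimals: minor version 40 > 7, so v10.40 > v10.7 (even though the decimal 10.40 < 10.7).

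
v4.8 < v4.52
True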